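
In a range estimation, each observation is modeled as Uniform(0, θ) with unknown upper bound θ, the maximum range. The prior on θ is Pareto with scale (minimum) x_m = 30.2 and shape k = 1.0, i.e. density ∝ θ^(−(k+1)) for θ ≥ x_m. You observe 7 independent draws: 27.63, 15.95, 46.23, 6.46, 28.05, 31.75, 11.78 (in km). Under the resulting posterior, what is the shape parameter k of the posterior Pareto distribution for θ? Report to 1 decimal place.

A Pareto(scale x_m, shape k) prior on the upper bound θ of Uniform(0, θ) is conjugate: posterior is Pareto(max(x_m, max xᵢ), k + n).
Sample maximum = 46.23; prior scale x_m = 30.2 → posterior scale = max = 46.23.
Posterior shape = 1.0 + 7 = 8.0.
Posterior shape k = 8.0.

8.0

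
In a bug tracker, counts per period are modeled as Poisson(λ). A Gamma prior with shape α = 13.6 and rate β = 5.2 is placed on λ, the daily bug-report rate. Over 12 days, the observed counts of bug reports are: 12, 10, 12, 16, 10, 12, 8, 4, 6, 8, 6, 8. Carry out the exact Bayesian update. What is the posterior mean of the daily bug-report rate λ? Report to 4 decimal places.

With a Gamma(shape α, rate β) prior, the Poisson likelihood is conjugate: the posterior is Gamma(α + ΣXᵢ, β + n).
Sum of counts S = 112 over n = 12 days.
Posterior: Gamma(α+S, β+n) = Gamma(13.6+112, 5.2+12) = Gamma(125.6, 17.2).
Posterior mean = α/β = 125.6/17.2 = 7.3023.

7.3023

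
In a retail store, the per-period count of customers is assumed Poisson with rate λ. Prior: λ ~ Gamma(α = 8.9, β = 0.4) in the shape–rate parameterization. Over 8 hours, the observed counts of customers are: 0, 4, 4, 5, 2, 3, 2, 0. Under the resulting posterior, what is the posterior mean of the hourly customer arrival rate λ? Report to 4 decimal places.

With a Gamma(shape α, rate β) prior, the Poisson likelihood is conjugate: the posterior is Gamma(α + ΣXᵢ, β + n).
Sum of counts S = 20 over n = 8 hours.
Posterior: Gamma(α+S, β+n) = Gamma(8.9+20, 0.4+8) = Gamma(28.9, 8.4).
Posterior mean = α/β = 28.9/8.4 = 3.4405.

3.4405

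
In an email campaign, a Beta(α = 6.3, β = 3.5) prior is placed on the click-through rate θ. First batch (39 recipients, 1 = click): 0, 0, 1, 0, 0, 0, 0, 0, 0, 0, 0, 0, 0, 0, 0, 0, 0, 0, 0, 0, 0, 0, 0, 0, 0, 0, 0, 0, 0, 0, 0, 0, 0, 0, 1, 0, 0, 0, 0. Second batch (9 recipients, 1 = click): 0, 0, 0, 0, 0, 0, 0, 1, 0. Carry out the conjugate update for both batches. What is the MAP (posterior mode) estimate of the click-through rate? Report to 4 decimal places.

0.1487

The Beta prior is conjugate to a Binomial/Bernoulli likelihood; the update adds successes to α and failures to β.
After batch 1: Beta(6.3+2, 3.5+37) = Beta(8.3, 40.5).
After batch 2: Beta(8.3+1, 40.5+8) = Beta(9.3, 48.5).
Mode of Beta(a,b) for a,b>1 is (a−1)/(a+b−2) = 8.3/55.8 = 0.1487.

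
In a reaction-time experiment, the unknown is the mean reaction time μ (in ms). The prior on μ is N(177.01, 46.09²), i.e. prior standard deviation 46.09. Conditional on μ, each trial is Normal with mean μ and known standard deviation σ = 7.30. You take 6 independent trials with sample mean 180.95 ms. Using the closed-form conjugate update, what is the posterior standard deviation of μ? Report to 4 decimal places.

2.9740

For Normal data with known variance σ², a Normal(μ₀, σ₀²) prior on μ is conjugate. Posterior precision = 1/σ₀² + n/σ²; posterior mean is the precision-weighted average of μ₀ and x̄.
σ₀² = 46.09² = 2124.2881, σ² = 7.30² = 53.29; σ² + n·σ₀² = 53.29 + 6·2124.2881 = 12799.0186.
Posterior precision = 1/σ₀² + n/σ² = 1/2124.2881 + 6/53.29 = (σ² + n·σ₀²)/(σ₀²σ²) = 12799.0186/(2124.2881·53.29); posterior variance σₙ² = σ₀²σ²/(σ² + n·σ₀²) = 2124.2881·53.29/12799.0186 = 8.844687.
Posterior SD = √σₙ² = √(2124.2881·53.29/12799.0186) = 2.9740.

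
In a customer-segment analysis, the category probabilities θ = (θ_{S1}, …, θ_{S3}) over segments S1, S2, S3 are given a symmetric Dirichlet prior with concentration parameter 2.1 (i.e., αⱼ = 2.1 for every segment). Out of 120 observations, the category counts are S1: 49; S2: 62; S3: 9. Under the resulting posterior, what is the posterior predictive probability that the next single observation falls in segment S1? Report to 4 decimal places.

0.4046

The Dirichlet prior is conjugate to the Multinomial likelihood: each posterior αⱼ = prior αⱼ + observed count nⱼ.
Posterior concentration: (51.1, 64.1, 11.1), total = 126.3.
P(next = S1 | data) = α_{S1}/Σα = 0.4046.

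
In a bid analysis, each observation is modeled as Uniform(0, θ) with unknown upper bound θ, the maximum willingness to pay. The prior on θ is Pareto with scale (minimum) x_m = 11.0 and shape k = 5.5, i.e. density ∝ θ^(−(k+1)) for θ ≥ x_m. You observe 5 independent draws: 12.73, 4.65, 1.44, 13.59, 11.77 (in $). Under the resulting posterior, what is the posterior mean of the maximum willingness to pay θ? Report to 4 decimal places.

15.0205

A Pareto(scale x_m, shape k) prior on the upper bound θ of Uniform(0, θ) is conjugate: posterior is Pareto(max(x_m, max xᵢ), k + n).
Sample maximum = 13.59; prior scale x_m = 11.0 → posterior scale = max = 13.59.
Posterior shape = 5.5 + 5 = 10.5.
E[θ|data] = k·x_m/(k−1) = 10.5·13.59/9.5 = 15.0205.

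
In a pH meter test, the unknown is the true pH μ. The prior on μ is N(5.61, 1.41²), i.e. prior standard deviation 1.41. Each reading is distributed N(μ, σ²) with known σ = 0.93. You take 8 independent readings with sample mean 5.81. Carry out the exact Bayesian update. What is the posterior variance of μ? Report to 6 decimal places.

For Normal data with known variance σ², a Normal(μ₀, σ₀²) prior on μ is conjugate. Posterior precision = 1/σ₀² + n/σ²; posterior mean is the precision-weighted average of μ₀ and x̄.
σ₀² = 1.41² = 1.9881, σ² = 0.93² = 0.8649; σ² + n·σ₀² = 0.8649 + 8·1.9881 = 16.7697.
Posterior precision = 1/σ₀² + n/σ² = 1/1.9881 + 8/0.8649 = (σ² + n·σ₀²)/(σ₀²σ²) = 16.7697/(1.9881·0.8649); posterior variance σₙ² = σ₀²σ²/(σ² + n·σ₀²) = 1.9881·0.8649/16.7697 = 0.102537.

0.102537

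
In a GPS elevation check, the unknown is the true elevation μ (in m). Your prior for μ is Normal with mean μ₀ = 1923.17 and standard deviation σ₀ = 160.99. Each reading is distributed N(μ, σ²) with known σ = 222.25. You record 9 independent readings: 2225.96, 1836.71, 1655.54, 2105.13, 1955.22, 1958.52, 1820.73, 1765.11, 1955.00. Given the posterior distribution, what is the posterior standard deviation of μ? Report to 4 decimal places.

67.2996

For Normal data with known variance σ², a Normal(μ₀, σ₀²) prior on μ is conjugate. Posterior precision = 1/σ₀² + n/σ²; posterior mean is the precision-weighted average of μ₀ and x̄.
σ₀² = 160.99² = 25917.7801, σ² = 222.25² = 49395.0625; σ² + n·σ₀² = 49395.0625 + 9·25917.7801 = 282655.0834.
Posterior precision = 1/σ₀² + n/σ² = 1/25917.7801 + 9/49395.0625 = (σ² + n·σ₀²)/(σ₀²σ²) = 282655.0834/(25917.7801·49395.0625); posterior variance σₙ² = σ₀²σ²/(σ² + n·σ₀²) = 25917.7801·49395.0625/282655.0834 = 4529.231714.
Posterior SD = √σₙ² = √(25917.7801·49395.0625/282655.0834) = 67.2996.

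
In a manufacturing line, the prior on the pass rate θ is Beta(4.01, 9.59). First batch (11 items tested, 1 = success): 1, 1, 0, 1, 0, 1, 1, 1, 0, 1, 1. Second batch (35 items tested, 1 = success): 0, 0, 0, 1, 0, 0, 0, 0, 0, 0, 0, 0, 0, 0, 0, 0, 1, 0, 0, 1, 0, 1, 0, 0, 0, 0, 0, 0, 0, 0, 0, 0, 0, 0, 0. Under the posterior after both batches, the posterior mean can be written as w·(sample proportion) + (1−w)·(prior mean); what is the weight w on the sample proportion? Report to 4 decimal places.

The Beta prior is conjugate to a Binomial/Bernoulli likelihood; the update adds successes to α and failures to β.
Total number of items tested: n = 11 + 35 = 46.
Posterior mean = (α₀+k)/(α₀+β₀+n) = [n/(α₀+β₀+n)]·(k/n) + [(α₀+β₀)/(α₀+β₀+n)]·α₀/(α₀+β₀), so only n and the prior enter the weight.
The weight on the data is w = n/(α₀+β₀+n) = 46/(4.01+9.59+46) = 46/59.60 = 0.7718.

0.7718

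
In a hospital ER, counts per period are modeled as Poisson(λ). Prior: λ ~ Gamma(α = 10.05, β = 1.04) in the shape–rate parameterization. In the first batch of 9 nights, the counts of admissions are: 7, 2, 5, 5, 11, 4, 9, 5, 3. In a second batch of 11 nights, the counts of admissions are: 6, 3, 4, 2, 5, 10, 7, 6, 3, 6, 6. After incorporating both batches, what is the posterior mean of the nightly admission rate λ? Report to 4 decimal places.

With a Gamma(shape α, rate β) prior, the Poisson likelihood is conjugate: the posterior is Gamma(α + ΣXᵢ, β + n).
Batch 1: sum of counts S = 51 over n = 9 nights.
After batch 1: Gamma(α+S, β+n) = Gamma(10.05+51, 1.04+9) = Gamma(61.05, 10.04).
Batch 2: sum of counts S = 58 over n = 11 nights.
After batch 2: Gamma(α+S, β+n) = Gamma(61.05+58, 10.04+11) = Gamma(119.05, 21.04).
Posterior mean = α/β = 119.05/21.04 = 5.6583.

5.6583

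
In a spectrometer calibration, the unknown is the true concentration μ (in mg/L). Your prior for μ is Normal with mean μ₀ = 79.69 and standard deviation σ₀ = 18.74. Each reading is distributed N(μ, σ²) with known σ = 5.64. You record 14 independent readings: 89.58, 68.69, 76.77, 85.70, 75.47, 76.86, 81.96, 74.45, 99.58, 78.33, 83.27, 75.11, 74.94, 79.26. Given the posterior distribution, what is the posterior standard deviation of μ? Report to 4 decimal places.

For Normal data with known variance σ², a Normal(μ₀, σ₀²) prior on μ is conjugate. Posterior precision = 1/σ₀² + n/σ²; posterior mean is the precision-weighted average of μ₀ and x̄.
σ₀² = 18.74² = 351.1876, σ² = 5.64² = 31.8096; σ² + n·σ₀² = 31.8096 + 14·351.1876 = 4948.436.
Posterior precision = 1/σ₀² + n/σ² = 1/351.1876 + 14/31.8096 = (σ² + n·σ₀²)/(σ₀²σ²) = 4948.436/(351.1876·31.8096); posterior variance σₙ² = σ₀²σ²/(σ² + n·σ₀²) = 351.1876·31.8096/4948.436 = 2.257509.
Posterior SD = √σₙ² = √(351.1876·31.8096/4948.436) = 1.5025.

1.5025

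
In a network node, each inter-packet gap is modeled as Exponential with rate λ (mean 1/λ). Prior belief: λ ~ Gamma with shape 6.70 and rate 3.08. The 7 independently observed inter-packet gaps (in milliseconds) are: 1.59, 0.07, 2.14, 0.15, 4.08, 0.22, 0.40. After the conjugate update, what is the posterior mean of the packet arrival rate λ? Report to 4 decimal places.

1.1679

With a Gamma(shape α, rate β) prior on the exponential rate λ, the posterior after n observations with total T = Σxᵢ is Gamma(α+n, β+T).
Sum of observations T = 8.65 milliseconds; n = 7.
Posterior: Gamma(6.70+7, 3.08+8.65) = Gamma(13.70, 11.73).
Posterior mean of λ = α/β = 13.70/11.73 = 1.1679.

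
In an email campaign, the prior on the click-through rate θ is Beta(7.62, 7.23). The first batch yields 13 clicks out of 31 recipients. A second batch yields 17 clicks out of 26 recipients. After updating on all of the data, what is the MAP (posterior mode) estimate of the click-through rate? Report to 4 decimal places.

0.5243

The Beta prior is conjugate to a Binomial/Bernoulli likelihood; the update adds successes to α and failures to β.
After batch 1: Beta(7.62+13, 7.23+18) = Beta(20.62, 25.23).
After batch 2: Beta(20.62+17, 25.23+9) = Beta(37.62, 34.23).
Mode of Beta(a,b) for a,b>1 is (a−1)/(a+b−2) = 36.62/69.85 = 0.5243.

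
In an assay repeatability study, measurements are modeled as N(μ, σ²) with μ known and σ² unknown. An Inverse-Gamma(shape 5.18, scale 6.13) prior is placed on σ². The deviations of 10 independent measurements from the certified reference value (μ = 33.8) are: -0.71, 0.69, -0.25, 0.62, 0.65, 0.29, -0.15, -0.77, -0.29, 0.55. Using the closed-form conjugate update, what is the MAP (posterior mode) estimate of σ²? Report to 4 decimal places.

With known mean μ and an Inverse-Gamma(α, β) prior on σ², the Normal likelihood is conjugate: posterior is Inv-Gamma(α + n/2, β + Σ(xᵢ−μ)²/2).
Σ(xᵢ−μ)² = (-0.71)² + (0.69)² + (-0.25)² + (0.62)² + (0.65)² + (0.29)² + (-0.15)² + (-0.77)² + (-0.29)² + (0.55)² = 2.9357.
Posterior: Inv-Gamma(5.18 + 10/2, 6.13 + 2.9357/2) = Inv-Gamma(10.18, 7.59785).
Mode = β/(α+1) = 7.59785/11.18 = 0.6796.

0.6796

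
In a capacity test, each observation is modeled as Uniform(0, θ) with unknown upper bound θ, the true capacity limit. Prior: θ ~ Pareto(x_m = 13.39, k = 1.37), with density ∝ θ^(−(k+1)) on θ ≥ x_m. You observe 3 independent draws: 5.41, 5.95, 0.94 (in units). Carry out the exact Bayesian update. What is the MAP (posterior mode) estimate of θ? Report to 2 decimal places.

A Pareto(scale x_m, shape k) prior on the upper bound θ of Uniform(0, θ) is conjugate: posterior is Pareto(max(x_m, max xᵢ), k + n).
Sample maximum = 5.95; prior scale x_m = 13.39 → posterior scale = max = 13.39.
Posterior shape = 1.37 + 3 = 4.37.
The Pareto density is decreasing on [x_m, ∞), so the mode is x_m = 13.39.

13.39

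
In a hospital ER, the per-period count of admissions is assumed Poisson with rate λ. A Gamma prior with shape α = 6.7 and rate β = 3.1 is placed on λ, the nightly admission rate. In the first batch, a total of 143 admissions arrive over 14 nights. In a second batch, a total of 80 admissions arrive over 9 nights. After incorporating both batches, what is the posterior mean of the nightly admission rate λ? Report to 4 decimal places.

8.8008

With a Gamma(shape α, rate β) prior, the Poisson likelihood is conjugate: the posterior is Gamma(α + ΣXᵢ, β + n).
After batch 1: Gamma(α+S, β+n) = Gamma(6.7+143, 3.1+14) = Gamma(149.7, 17.1).
After batch 2: Gamma(α+S, β+n) = Gamma(149.7+80, 17.1+9) = Gamma(229.7, 26.1).
Posterior mean = α/β = 229.7/26.1 = 8.8008.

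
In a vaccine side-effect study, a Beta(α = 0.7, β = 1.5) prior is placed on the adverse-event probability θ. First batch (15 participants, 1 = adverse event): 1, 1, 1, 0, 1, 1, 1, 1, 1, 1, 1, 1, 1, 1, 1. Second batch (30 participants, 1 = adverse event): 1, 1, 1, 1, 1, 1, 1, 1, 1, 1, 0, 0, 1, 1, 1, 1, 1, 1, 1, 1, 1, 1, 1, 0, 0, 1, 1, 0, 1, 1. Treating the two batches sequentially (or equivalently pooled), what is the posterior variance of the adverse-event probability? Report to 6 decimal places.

The Beta prior is conjugate to a Binomial/Bernoulli likelihood; the update adds successes to α and failures to β.
After batch 1: Beta(0.7+14, 1.5+1) = Beta(14.7, 2.5).
After batch 2: Beta(14.7+25, 2.5+5) = Beta(39.7, 7.5).
Var = αβ/((α+β)²(α+β+1)) = 39.7·7.5/(47.2²·48.2) = 0.002773.

0.002773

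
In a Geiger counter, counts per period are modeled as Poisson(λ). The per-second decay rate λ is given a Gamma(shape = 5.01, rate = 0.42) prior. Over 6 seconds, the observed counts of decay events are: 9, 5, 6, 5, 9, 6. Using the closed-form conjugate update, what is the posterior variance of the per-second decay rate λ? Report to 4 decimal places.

1.0920

With a Gamma(shape α, rate β) prior, the Poisson likelihood is conjugate: the posterior is Gamma(α + ΣXᵢ, β + n).
Sum of counts S = 40 over n = 6 seconds.
Posterior: Gamma(α+S, β+n) = Gamma(5.01+40, 0.42+6) = Gamma(45.01, 6.42).
Var = α/β² = 45.01/6.42² = 1.0920.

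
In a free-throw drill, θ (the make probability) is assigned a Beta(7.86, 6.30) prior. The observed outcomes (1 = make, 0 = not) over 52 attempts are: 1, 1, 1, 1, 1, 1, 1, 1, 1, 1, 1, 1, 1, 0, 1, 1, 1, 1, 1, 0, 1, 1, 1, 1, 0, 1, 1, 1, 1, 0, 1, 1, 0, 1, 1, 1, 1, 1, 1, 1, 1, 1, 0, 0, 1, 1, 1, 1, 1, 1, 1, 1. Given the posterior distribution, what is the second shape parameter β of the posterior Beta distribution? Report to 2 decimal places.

13.30

The Beta prior is conjugate to a Binomial/Bernoulli likelihood; the update adds successes to α and failures to β.
Posterior: Beta(α+k, β+n−k) = Beta(7.86+45, 6.30+7) = Beta(52.86, 13.30).
Posterior β = 13.30.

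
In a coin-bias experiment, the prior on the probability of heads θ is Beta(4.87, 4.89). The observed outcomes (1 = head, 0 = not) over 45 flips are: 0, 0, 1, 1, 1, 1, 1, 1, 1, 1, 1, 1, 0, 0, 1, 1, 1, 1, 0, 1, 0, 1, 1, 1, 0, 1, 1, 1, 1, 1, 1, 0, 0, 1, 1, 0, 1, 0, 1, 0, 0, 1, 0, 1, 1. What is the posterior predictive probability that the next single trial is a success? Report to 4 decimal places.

0.6550

The Beta prior is conjugate to a Binomial/Bernoulli likelihood; the update adds successes to α and failures to β.
Posterior: Beta(α+k, β+n−k) = Beta(4.87+31, 4.89+14) = Beta(35.87, 18.89).
For a single future Bernoulli trial, P(success | data) = α/(α+β) = 0.6550.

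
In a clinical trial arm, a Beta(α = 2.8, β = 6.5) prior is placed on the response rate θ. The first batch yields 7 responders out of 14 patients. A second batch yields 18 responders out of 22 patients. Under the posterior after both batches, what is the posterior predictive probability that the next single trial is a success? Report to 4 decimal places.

The Beta prior is conjugate to a Binomial/Bernoulli likelihood; the update adds successes to α and failures to β.
After batch 1: Beta(2.8+7, 6.5+7) = Beta(9.8, 13.5).
After batch 2: Beta(9.8+18, 13.5+4) = Beta(27.8, 17.5).
For a single future Bernoulli trial, P(success | data) = α/(α+β) = 0.6137.

0.6137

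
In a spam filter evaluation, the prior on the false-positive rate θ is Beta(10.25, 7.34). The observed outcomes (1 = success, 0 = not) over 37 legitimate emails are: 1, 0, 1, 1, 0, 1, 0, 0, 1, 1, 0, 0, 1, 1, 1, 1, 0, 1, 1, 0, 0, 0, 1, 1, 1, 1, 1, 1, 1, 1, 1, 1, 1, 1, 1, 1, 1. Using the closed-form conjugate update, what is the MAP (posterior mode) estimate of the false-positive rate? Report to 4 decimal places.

0.6893

The Beta prior is conjugate to a Binomial/Bernoulli likelihood; the update adds successes to α and failures to β.
Posterior: Beta(α+k, β+n−k) = Beta(10.25+27, 7.34+10) = Beta(37.25, 17.34).
Mode of Beta(a,b) for a,b>1 is (a−1)/(a+b−2) = 36.25/52.59 = 0.6893.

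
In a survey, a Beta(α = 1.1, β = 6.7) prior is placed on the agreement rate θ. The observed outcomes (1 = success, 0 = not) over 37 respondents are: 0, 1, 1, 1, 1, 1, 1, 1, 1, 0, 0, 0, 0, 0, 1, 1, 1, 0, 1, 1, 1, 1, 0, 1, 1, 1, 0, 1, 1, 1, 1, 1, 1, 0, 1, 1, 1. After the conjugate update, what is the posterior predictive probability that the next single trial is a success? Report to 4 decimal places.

0.6272

The Beta prior is conjugate to a Binomial/Bernoulli likelihood; the update adds successes to α and failures to β.
Posterior: Beta(α+k, β+n−k) = Beta(1.1+27, 6.7+10) = Beta(28.1, 16.7).
For a single future Bernoulli trial, P(success | data) = α/(α+β) = 0.6272.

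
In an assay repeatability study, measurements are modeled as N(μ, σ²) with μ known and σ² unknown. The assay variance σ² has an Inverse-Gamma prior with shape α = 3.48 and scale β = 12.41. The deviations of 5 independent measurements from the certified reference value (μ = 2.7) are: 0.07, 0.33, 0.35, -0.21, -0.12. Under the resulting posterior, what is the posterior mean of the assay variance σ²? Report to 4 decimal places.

2.5216

With known mean μ and an Inverse-Gamma(α, β) prior on σ², the Normal likelihood is conjugate: posterior is Inv-Gamma(α + n/2, β + Σ(xᵢ−μ)²/2).
Σ(xᵢ−μ)² = (0.07)² + (0.33)² + (0.35)² + (-0.21)² + (-0.12)² = 0.2948.
Posterior: Inv-Gamma(3.48 + 5/2, 12.41 + 0.2948/2) = Inv-Gamma(5.98, 12.55740).
E[σ²|data] = β/(α−1) = 12.55740/4.98 = 2.5216.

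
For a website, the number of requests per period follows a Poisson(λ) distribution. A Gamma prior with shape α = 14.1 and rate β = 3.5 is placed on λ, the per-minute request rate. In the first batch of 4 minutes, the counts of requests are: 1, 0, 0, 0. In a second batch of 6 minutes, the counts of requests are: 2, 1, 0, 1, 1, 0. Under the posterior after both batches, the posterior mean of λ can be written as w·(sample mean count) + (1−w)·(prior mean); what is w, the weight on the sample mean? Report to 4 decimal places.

0.7407

With a Gamma(shape α, rate β) prior, the Poisson likelihood is conjugate: the posterior is Gamma(α + ΣXᵢ, β + n).
Total number of minutes: n = 4 + 6 = 10.
Posterior mean = (α₀+S)/(β₀+n) = [n/(β₀+n)]·(S/n) + [β₀/(β₀+n)]·(α₀/β₀), so only n and β₀ enter the weight.
Weight on data w = n/(β₀+n) = 10/(3.5+10) = 10/13.5 = 0.7407.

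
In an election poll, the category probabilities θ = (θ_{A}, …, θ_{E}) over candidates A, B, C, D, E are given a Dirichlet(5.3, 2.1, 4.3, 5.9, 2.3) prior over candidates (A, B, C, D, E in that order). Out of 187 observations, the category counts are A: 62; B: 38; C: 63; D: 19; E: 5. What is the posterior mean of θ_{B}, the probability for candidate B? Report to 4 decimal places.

0.1938

The Dirichlet prior is conjugate to the Multinomial likelihood: each posterior αⱼ = prior αⱼ + observed count nⱼ.
Posterior concentration: (67.3, 40.1, 67.3, 24.9, 7.3), total = 206.9.
E[θ_{B}|data] = α_{B}/Σα = 40.1/206.9 = 0.1938.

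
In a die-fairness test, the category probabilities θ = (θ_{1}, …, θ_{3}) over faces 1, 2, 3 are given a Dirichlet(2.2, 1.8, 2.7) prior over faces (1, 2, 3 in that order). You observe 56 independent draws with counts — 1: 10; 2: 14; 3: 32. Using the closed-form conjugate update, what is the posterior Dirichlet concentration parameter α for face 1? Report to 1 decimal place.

The Dirichlet prior is conjugate to the Multinomial likelihood: each posterior αⱼ = prior αⱼ + observed count nⱼ.
Posterior concentration: (12.2, 15.8, 34.7), total = 62.7.
α_{1} = 2.2 + 10 = 12.2.

12.2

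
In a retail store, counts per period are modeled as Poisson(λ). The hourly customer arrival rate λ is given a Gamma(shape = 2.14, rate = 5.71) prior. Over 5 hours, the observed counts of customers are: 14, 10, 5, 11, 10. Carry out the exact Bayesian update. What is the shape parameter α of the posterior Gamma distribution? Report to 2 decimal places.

52.14

With a Gamma(shape α, rate β) prior, the Poisson likelihood is conjugate: the posterior is Gamma(α + ΣXᵢ, β + n).
Sum of counts S = 50 over n = 5 hours.
Posterior: Gamma(α+S, β+n) = Gamma(2.14+50, 5.71+5) = Gamma(52.14, 10.71).
Posterior α = 52.14.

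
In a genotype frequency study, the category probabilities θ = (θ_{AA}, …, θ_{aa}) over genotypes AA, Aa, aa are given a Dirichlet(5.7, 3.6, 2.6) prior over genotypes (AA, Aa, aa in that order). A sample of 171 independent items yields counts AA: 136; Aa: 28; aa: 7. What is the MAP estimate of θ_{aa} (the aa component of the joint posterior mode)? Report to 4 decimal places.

0.0478

The Dirichlet prior is conjugate to the Multinomial likelihood: each posterior αⱼ = prior αⱼ + observed count nⱼ.
Posterior concentration: (141.7, 31.6, 9.6), total = 182.9.
Joint mode component: (α_{aa}−1)/(Σα−K) = 8.6/179.9 = 0.0478.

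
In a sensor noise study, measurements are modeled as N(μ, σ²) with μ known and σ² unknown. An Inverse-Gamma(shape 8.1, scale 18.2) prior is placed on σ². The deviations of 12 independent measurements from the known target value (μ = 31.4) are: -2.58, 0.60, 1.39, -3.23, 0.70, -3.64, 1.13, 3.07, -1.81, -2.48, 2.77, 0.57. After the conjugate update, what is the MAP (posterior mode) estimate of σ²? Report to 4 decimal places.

3.2333

With known mean μ and an Inverse-Gamma(α, β) prior on σ², the Normal likelihood is conjugate: posterior is Inv-Gamma(α + n/2, β + Σ(xᵢ−μ)²/2).
Σ(xᵢ−μ)² = (-2.58)² + (0.60)² + (1.39)² + (-3.23)² + (0.70)² + (-3.64)² + (1.13)² + (3.07)² + (-1.81)² + (-2.48)² + (2.77)² + (0.57)² = 61.2471.
Posterior: Inv-Gamma(8.1 + 12/2, 18.2 + 61.2471/2) = Inv-Gamma(14.10, 48.82355).
Mode = β/(α+1) = 48.82355/15.10 = 3.2333.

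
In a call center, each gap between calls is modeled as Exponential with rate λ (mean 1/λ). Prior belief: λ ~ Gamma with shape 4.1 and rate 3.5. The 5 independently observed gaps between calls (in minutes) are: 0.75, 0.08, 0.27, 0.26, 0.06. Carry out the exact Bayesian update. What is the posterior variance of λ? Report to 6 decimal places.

With a Gamma(shape α, rate β) prior on the exponential rate λ, the posterior after n observations with total T = Σxᵢ is Gamma(α+n, β+T).
Sum of observations T = 1.42 minutes; n = 5.
Posterior: Gamma(4.1+5, 3.5+1.42) = Gamma(9.1, 4.92).
Var = α/β² = 0.375934.

0.375934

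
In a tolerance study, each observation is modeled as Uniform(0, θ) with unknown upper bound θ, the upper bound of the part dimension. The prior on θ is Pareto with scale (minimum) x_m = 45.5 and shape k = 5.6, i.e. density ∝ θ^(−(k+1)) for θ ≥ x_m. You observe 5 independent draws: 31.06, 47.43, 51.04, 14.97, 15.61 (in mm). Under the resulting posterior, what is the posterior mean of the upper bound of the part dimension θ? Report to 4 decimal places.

56.3567

A Pareto(scale x_m, shape k) prior on the upper bound θ of Uniform(0, θ) is conjugate: posterior is Pareto(max(x_m, max xᵢ), k + n).
Sample maximum = 51.04; prior scale x_m = 45.5 → posterior scale = max = 51.04.
Posterior shape = 5.6 + 5 = 10.6.
E[θ|data] = k·x_m/(k−1) = 10.6·51.04/9.6 = 56.3567.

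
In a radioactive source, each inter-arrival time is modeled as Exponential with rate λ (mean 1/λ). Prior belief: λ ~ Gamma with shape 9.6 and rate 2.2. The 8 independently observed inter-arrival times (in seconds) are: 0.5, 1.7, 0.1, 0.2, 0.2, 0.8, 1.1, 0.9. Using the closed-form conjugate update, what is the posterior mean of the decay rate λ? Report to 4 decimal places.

With a Gamma(shape α, rate β) prior on the exponential rate λ, the posterior after n observations with total T = Σxᵢ is Gamma(α+n, β+T).
Sum of observations T = 5.5 seconds; n = 8.
Posterior: Gamma(9.6+8, 2.2+5.5) = Gamma(17.6, 7.7).
Posterior mean of λ = α/β = 17.6/7.7 = 2.2857.

2.2857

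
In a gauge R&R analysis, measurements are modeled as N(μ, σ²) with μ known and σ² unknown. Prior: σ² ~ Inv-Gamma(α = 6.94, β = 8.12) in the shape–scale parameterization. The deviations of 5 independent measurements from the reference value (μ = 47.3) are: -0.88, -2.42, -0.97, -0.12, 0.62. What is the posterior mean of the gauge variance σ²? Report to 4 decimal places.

With known mean μ and an Inverse-Gamma(α, β) prior on σ², the Normal likelihood is conjugate: posterior is Inv-Gamma(α + n/2, β + Σ(xᵢ−μ)²/2).
Σ(xᵢ−μ)² = (-0.88)² + (-2.42)² + (-0.97)² + (-0.12)² + (0.62)² = 7.9705.
Posterior: Inv-Gamma(6.94 + 5/2, 8.12 + 7.9705/2) = Inv-Gamma(9.44, 12.10525).
E[σ²|data] = β/(α−1) = 12.10525/8.44 = 1.4343.

1.4343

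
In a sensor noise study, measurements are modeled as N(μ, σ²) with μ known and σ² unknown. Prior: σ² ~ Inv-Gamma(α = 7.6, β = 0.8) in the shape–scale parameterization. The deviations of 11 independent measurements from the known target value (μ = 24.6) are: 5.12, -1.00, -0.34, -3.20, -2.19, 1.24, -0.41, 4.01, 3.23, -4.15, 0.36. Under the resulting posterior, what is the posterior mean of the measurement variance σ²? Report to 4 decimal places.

With known mean μ and an Inverse-Gamma(α, β) prior on σ², the Normal likelihood is conjugate: posterior is Inv-Gamma(α + n/2, β + Σ(xᵢ−μ)²/2).
Σ(xᵢ−μ)² = (5.12)² + (-1.00)² + (-0.34)² + (-3.20)² + (-2.19)² + (1.24)² + (-0.41)² + (4.01)² + (3.23)² + (-4.15)² + (0.36)² = 87.9369.
Posterior: Inv-Gamma(7.6 + 11/2, 0.8 + 87.9369/2) = Inv-Gamma(13.10, 44.76845).
E[σ²|data] = β/(α−1) = 44.76845/12.10 = 3.6999.

3.6999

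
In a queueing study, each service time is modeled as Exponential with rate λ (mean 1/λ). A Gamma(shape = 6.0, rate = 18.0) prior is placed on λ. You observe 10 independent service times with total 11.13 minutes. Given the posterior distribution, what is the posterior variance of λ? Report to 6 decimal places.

With a Gamma(shape α, rate β) prior on the exponential rate λ, the posterior after n observations with total T = Σxᵢ is Gamma(α+n, β+T).
Posterior: Gamma(6.0+10, 18.0+11.13) = Gamma(16.0, 29.13).
Var = α/β² = 0.018856.

0.018856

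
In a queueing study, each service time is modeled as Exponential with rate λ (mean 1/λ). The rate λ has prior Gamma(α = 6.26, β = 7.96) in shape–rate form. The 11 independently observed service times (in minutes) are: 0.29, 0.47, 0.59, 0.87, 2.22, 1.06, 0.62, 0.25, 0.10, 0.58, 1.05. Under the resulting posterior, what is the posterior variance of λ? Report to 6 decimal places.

0.066919

With a Gamma(shape α, rate β) prior on the exponential rate λ, the posterior after n observations with total T = Σxᵢ is Gamma(α+n, β+T).
Sum of observations T = 8.10 minutes; n = 11.
Posterior: Gamma(6.26+11, 7.96+8.10) = Gamma(17.26, 16.06).
Var = α/β² = 0.066919.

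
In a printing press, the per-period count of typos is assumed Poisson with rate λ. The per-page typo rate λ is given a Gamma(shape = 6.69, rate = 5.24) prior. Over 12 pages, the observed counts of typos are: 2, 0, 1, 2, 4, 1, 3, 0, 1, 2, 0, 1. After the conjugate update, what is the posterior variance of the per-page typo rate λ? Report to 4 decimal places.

With a Gamma(shape α, rate β) prior, the Poisson likelihood is conjugate: the posterior is Gamma(α + ΣXᵢ, β + n).
Sum of counts S = 17 over n = 12 pages.
Posterior: Gamma(α+S, β+n) = Gamma(6.69+17, 5.24+12) = Gamma(23.69, 17.24).
Var = α/β² = 23.69/17.24² = 0.0797.

0.0797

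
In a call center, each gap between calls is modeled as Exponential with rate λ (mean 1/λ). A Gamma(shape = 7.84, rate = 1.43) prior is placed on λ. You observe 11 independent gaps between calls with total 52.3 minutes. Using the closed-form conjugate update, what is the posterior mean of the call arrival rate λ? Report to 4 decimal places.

0.3506

With a Gamma(shape α, rate β) prior on the exponential rate λ, the posterior after n observations with total T = Σxᵢ is Gamma(α+n, β+T).
Posterior: Gamma(7.84+11, 1.43+52.3) = Gamma(18.84, 53.73).
Posterior mean of λ = α/β = 18.84/53.73 = 0.3506.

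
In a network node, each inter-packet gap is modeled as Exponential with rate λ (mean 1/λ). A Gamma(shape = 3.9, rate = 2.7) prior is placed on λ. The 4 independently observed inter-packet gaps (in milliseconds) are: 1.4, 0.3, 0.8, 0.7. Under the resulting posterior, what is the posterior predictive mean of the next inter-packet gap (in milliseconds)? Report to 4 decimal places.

With a Gamma(shape α, rate β) prior on the exponential rate λ, the posterior after n observations with total T = Σxᵢ is Gamma(α+n, β+T).
Sum of observations T = 3.2 milliseconds; n = 4.
Posterior: Gamma(3.9+4, 2.7+3.2) = Gamma(7.9, 5.9).
The predictive distribution for the next observation is Lomax; its mean is β/(α−1) = 5.9/6.9 = 0.8551.

0.8551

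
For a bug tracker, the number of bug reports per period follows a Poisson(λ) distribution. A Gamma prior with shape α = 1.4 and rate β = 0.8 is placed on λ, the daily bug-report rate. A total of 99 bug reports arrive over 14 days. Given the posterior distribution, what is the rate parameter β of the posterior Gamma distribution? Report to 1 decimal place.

With a Gamma(shape α, rate β) prior, the Poisson likelihood is conjugate: the posterior is Gamma(α + ΣXᵢ, β + n).
Posterior: Gamma(α+S, β+n) = Gamma(1.4+99, 0.8+14) = Gamma(100.4, 14.8).
Posterior β = 14.8.

14.8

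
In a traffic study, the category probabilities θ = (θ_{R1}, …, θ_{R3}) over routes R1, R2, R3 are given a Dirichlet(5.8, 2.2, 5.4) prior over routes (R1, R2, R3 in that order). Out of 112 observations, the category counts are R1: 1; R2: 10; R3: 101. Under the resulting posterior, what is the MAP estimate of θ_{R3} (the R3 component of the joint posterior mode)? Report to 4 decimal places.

0.8611

The Dirichlet prior is conjugate to the Multinomial likelihood: each posterior αⱼ = prior αⱼ + observed count nⱼ.
Posterior concentration: (6.8, 12.2, 106.4), total = 125.4.
Joint mode component: (α_{R3}−1)/(Σα−K) = 105.4/122.4 = 0.8611.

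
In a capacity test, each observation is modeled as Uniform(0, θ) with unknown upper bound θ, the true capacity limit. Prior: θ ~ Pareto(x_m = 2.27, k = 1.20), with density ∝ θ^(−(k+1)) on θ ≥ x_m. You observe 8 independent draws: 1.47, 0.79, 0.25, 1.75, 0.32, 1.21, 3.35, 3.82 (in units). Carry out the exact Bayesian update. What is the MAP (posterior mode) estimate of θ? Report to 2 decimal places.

A Pareto(scale x_m, shape k) prior on the upper bound θ of Uniform(0, θ) is conjugate: posterior is Pareto(max(x_m, max xᵢ), k + n).
Sample maximum = 3.82; prior scale x_m = 2.27 → posterior scale = max = 3.82.
Posterior shape = 1.20 + 8 = 9.20.
The Pareto density is decreasing on [x_m, ∞), so the mode is x_m = 3.82.

3.82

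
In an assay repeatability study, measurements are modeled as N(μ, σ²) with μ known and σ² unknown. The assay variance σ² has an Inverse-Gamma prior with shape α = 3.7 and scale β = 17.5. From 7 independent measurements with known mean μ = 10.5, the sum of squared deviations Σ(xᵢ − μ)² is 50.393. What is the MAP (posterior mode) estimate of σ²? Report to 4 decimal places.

With known mean μ and an Inverse-Gamma(α, β) prior on σ², the Normal likelihood is conjugate: posterior is Inv-Gamma(α + n/2, β + Σ(xᵢ−μ)²/2).
Posterior: Inv-Gamma(3.7 + 7/2, 17.5 + 50.393/2) = Inv-Gamma(7.20, 42.6965).
Mode = β/(α+1) = 42.6965/8.20 = 5.2069.

5.2069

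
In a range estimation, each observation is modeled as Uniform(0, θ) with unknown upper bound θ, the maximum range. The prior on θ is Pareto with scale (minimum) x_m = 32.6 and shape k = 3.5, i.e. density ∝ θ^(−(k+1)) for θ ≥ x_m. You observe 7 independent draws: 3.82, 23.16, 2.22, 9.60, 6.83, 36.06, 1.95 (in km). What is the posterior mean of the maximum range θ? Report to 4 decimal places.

A Pareto(scale x_m, shape k) prior on the upper bound θ of Uniform(0, θ) is conjugate: posterior is Pareto(max(x_m, max xᵢ), k + n).
Sample maximum = 36.06; prior scale x_m = 32.6 → posterior scale = max = 36.06.
Posterior shape = 3.5 + 7 = 10.5.
E[θ|data] = k·x_m/(k−1) = 10.5·36.06/9.5 = 39.8558.

39.8558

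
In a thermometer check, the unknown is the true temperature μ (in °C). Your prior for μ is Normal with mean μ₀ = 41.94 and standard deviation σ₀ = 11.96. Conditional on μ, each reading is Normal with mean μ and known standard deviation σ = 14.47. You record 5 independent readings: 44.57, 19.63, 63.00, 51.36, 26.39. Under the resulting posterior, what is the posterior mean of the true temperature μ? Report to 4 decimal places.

For Normal data with known variance σ², a Normal(μ₀, σ₀²) prior on μ is conjugate. Posterior precision = 1/σ₀² + n/σ²; posterior mean is the precision-weighted average of μ₀ and x̄.
Σxᵢ = 44.57 + 19.63 + 63.00 + 51.36 + 26.39 = 204.95, so n·x̄ = 204.95.
σ₀² = 11.96² = 143.0416, σ² = 14.47² = 209.3809; σ² + n·σ₀² = 209.3809 + 5·143.0416 = 924.5889.
Posterior mean = (μ₀/σ₀² + n·x̄/σ²)/(1/σ₀² + n/σ²) = (σ²·μ₀ + σ₀²·n·x̄)/(σ² + n·σ₀²) = (209.3809·41.94 + 143.0416·204.95)/924.5889 = 38097.810866/924.5889 = 41.2051.

41.2051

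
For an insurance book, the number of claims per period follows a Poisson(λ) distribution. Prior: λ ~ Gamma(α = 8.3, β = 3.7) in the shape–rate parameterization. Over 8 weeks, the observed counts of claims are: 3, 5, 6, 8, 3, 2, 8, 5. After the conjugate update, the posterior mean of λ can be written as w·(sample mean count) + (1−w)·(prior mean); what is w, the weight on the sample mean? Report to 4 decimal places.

0.6838

With a Gamma(shape α, rate β) prior, the Poisson likelihood is conjugate: the posterior is Gamma(α + ΣXᵢ, β + n).
Posterior mean = (α₀+S)/(β₀+n) = [n/(β₀+n)]·(S/n) + [β₀/(β₀+n)]·(α₀/β₀), so only n and β₀ enter the weight.
Weight on data w = n/(β₀+n) = 8/(3.7+8) = 8/11.7 = 0.6838.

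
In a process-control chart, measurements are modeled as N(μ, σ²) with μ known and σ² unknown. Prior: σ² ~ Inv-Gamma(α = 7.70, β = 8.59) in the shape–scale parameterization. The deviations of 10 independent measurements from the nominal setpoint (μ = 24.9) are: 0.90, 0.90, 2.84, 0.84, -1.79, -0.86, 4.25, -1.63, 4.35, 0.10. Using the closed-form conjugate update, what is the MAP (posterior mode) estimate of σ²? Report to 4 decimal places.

With known mean μ and an Inverse-Gamma(α, β) prior on σ², the Normal likelihood is conjugate: posterior is Inv-Gamma(α + n/2, β + Σ(xᵢ−μ)²/2).
Σ(xᵢ−μ)² = (0.90)² + (0.90)² + (2.84)² + (0.84)² + (-1.79)² + (-0.86)² + (4.25)² + (-1.63)² + (4.35)² + (0.10)² = 53.9868.
Posterior: Inv-Gamma(7.70 + 10/2, 8.59 + 53.9868/2) = Inv-Gamma(12.70, 35.58340).
Mode = β/(α+1) = 35.58340/13.70 = 2.5973.

2.5973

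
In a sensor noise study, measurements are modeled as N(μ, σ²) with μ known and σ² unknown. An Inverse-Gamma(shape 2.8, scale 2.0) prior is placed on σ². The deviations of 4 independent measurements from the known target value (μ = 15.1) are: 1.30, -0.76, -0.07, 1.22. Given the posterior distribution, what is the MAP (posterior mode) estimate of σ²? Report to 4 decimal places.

0.6690

With known mean μ and an Inverse-Gamma(α, β) prior on σ², the Normal likelihood is conjugate: posterior is Inv-Gamma(α + n/2, β + Σ(xᵢ−μ)²/2).
Σ(xᵢ−μ)² = (1.30)² + (-0.76)² + (-0.07)² + (1.22)² = 3.7609.
Posterior: Inv-Gamma(2.8 + 4/2, 2.0 + 3.7609/2) = Inv-Gamma(4.80, 3.88045).
Mode = β/(α+1) = 3.88045/5.80 = 0.6690.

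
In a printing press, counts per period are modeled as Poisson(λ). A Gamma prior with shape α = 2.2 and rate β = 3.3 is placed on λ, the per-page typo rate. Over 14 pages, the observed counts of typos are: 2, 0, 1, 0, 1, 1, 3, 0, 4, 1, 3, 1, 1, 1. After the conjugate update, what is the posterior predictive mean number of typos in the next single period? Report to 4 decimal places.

With a Gamma(shape α, rate β) prior, the Poisson likelihood is conjugate: the posterior is Gamma(α + ΣXᵢ, β + n).
Sum of counts S = 19 over n = 14 pages.
Posterior: Gamma(α+S, β+n) = Gamma(2.2+19, 3.3+14) = Gamma(21.2, 17.3).
The predictive distribution for one future period is NegBinom with mean α/β = 1.2254.

1.2254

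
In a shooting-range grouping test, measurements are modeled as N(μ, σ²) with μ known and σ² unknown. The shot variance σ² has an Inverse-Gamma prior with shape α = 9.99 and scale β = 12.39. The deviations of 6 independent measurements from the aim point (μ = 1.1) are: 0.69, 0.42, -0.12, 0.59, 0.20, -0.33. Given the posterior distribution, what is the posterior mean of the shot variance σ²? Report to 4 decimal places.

With known mean μ and an Inverse-Gamma(α, β) prior on σ², the Normal likelihood is conjugate: posterior is Inv-Gamma(α + n/2, β + Σ(xᵢ−μ)²/2).
Σ(xᵢ−μ)² = (0.69)² + (0.42)² + (-0.12)² + (0.59)² + (0.20)² + (-0.33)² = 1.1639.
Posterior: Inv-Gamma(9.99 + 6/2, 12.39 + 1.1639/2) = Inv-Gamma(12.99, 12.97195).
E[σ²|data] = β/(α−1) = 12.97195/11.99 = 1.0819.

1.0819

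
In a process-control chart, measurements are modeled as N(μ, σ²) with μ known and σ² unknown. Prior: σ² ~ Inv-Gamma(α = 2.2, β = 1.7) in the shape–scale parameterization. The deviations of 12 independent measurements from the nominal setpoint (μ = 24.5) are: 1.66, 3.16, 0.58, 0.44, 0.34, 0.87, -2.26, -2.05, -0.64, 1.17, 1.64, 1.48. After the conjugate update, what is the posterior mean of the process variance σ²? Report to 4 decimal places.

2.3272

With known mean μ and an Inverse-Gamma(α, β) prior on σ², the Normal likelihood is conjugate: posterior is Inv-Gamma(α + n/2, β + Σ(xᵢ−μ)²/2).
Σ(xᵢ−μ)² = (1.66)² + (3.16)² + (0.58)² + (0.44)² + (0.34)² + (0.87)² + (-2.26)² + (-2.05)² + (-0.64)² + (1.17)² + (1.64)² + (1.48)² = 30.1123.
Posterior: Inv-Gamma(2.2 + 12/2, 1.7 + 30.1123/2) = Inv-Gamma(8.20, 16.75615).
E[σ²|data] = β/(α−1) = 16.75615/7.20 = 2.3272.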